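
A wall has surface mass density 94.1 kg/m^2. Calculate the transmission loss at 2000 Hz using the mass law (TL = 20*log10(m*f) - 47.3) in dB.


Given values:
  m = 94.1 kg/m^2, f = 2000 Hz
Formula: TL = 20 * log10(m * f) - 47.3
Compute m * f = 94.1 * 2000 = 188200.0
Compute log10(188200.0) = 5.27462
Compute 20 * 5.27462 = 105.4924
TL = 105.4924 - 47.3 = 58.19

58.19 dB


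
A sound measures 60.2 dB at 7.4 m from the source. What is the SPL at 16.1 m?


Given values:
  SPL1 = 60.2 dB, r1 = 7.4 m, r2 = 16.1 m
Formula: SPL2 = SPL1 - 20 * log10(r2 / r1)
Compute ratio: r2 / r1 = 16.1 / 7.4 = 2.1757
Compute log10: log10(2.1757) = 0.337599
Compute drop: 20 * 0.337599 = 6.752
SPL2 = 60.2 - 6.752 = 53.45

53.45 dB


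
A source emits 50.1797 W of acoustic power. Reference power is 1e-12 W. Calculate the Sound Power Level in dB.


Given values:
  W = 50.1797 W
  W_ref = 1e-12 W
Formula: SWL = 10 * log10(W / W_ref)
Compute ratio: W / W_ref = 50179700000000
Compute log10: log10(50179700000000) = 13.700528
Multiply: SWL = 10 * 13.700528 = 137.01

137.01 dB


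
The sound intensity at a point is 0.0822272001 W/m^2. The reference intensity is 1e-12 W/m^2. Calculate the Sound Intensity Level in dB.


Given values:
  I = 0.0822272001 W/m^2
  I_ref = 1e-12 W/m^2
Formula: SIL = 10 * log10(I / I_ref)
Compute ratio: I / I_ref = 82227200100
Compute log10: log10(82227200100) = 10.915016
Multiply: SIL = 10 * 10.915016 = 109.15

109.15 dB


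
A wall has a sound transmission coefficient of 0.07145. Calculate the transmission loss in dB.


Given values:
  tau = 0.07145
Formula: TL = 10 * log10(1 / tau)
Compute 1 / tau = 1 / 0.07145 = 13.9958
Compute log10(13.9958) = 1.145998
TL = 10 * 1.145998 = 11.46

11.46 dB


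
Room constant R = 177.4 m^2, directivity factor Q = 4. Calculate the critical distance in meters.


Given values:
  R = 177.4 m^2, Q = 4
Formula: d_c = 0.141 * sqrt(Q * R)
Compute Q * R = 4 * 177.4 = 709.6
Compute sqrt(709.6) = 26.6383
d_c = 0.141 * 26.6383 = 3.756

3.756 m


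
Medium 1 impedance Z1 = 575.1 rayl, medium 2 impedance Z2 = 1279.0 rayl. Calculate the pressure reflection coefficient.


Given values:
  Z1 = 575.1 rayl, Z2 = 1279.0 rayl
Formula: R = (Z2 - Z1) / (Z2 + Z1)
Numerator: Z2 - Z1 = 1279.0 - 575.1 = 703.9
Denominator: Z2 + Z1 = 1279.0 + 575.1 = 1854.1
R = 703.9 / 1854.1 = 0.3796

0.3796


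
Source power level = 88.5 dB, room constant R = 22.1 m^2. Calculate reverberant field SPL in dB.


Given values:
  Lw = 88.5 dB, R = 22.1 m^2
Formula: SPL = Lw + 10 * log10(4 / R)
Compute 4 / R = 4 / 22.1 = 0.180995
Compute 10 * log10(0.180995) = -7.4233
SPL = 88.5 + (-7.4233) = 81.08

81.08 dB


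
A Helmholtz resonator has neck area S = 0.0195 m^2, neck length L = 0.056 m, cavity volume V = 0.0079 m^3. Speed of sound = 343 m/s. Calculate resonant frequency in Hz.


Given values:
  S = 0.0195 m^2, L = 0.056 m, V = 0.0079 m^3, c = 343 m/s
Formula: f = (c / (2*pi)) * sqrt(S / (V * L))
Compute V * L = 0.0079 * 0.056 = 0.0004424
Compute S / (V * L) = 0.0195 / 0.0004424 = 44.0778
Compute sqrt(44.0778) = 6.639111
Compute c / (2*pi) = 343 / 6.283185 = 54.590148
f = 54.590148 * 6.639111 = 362.43

362.43 Hz


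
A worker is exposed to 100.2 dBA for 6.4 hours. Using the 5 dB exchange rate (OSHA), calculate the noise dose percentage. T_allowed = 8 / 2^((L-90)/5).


Given values:
  L = 100.2 dBA, T = 6.4 hours
Formula: T_allowed = 8 / 2^((L - 90) / 5)
Compute exponent: (100.2 - 90) / 5 = 2.04
Compute 2^(2.04) = 4.112455
T_allowed = 8 / 4.112455 = 1.94531 hours
Dose = (T / T_allowed) * 100
Dose = (6.4 / 1.94531) * 100 = 329.0

329.0 %


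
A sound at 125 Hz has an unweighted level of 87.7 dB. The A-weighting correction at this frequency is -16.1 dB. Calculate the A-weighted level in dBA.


Given values:
  SPL = 87.7 dB
  A-weighting at 125 Hz = -16.1 dB
Formula: L_A = SPL + A_weight
L_A = 87.7 + (-16.1)
L_A = 71.6

71.6 dBA


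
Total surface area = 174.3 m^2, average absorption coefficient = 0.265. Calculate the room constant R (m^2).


Given values:
  S = 174.3 m^2, alpha = 0.265
Formula: R = S * alpha / (1 - alpha)
Numerator: 174.3 * 0.265 = 46.1895
Denominator: 1 - 0.265 = 0.735
R = 46.1895 / 0.735 = 62.84

62.84 m^2


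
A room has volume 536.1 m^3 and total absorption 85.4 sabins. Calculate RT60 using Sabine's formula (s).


Given values:
  V = 536.1 m^3
  A = 85.4 sabins
Formula: RT60 = 0.161 * V / A
Numerator: 0.161 * 536.1 = 86.3121
RT60 = 86.3121 / 85.4 = 1.011

1.011 s


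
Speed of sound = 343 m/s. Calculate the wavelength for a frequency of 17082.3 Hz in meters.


Given values:
  c = 343 m/s, f = 17082.3 Hz
Formula: lambda = c / f
lambda = 343 / 17082.3
lambda = 0.0201

0.0201 m


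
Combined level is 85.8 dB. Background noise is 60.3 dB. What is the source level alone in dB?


Given values:
  L_total = 85.8 dB, L_bg = 60.3 dB
Formula: L_source = 10 * log10(10^(L_total/10) - 10^(L_bg/10))
Convert to linear:
  10^(85.8/10) = 380189396.3206
  10^(60.3/10) = 1071519.3052
Difference: 380189396.3206 - 1071519.3052 = 379117877.0154
L_source = 10 * log10(379117877.0154) = 85.79

85.79 dB


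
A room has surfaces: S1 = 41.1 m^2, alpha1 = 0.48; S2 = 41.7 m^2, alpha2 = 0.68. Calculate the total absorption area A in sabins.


Given surfaces:
  Surface 1: 41.1 * 0.48 = 19.728
  Surface 2: 41.7 * 0.68 = 28.356
Formula: A = sum(Si * alpha_i)
A = 19.728 + 28.356
A = 48.08

48.08 sabins


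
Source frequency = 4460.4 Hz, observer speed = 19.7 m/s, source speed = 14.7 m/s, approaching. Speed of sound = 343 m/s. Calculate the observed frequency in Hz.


Given values:
  f_s = 4460.4 Hz, v_o = 19.7 m/s, v_s = 14.7 m/s
  Direction: approaching
Formula: f_o = f_s * (c + v_o) / (c - v_s)
Numerator: c + v_o = 343 + 19.7 = 362.7
Denominator: c - v_s = 343 - 14.7 = 328.3
f_o = 4460.4 * 362.7 / 328.3 = 4927.77

4927.77 Hz


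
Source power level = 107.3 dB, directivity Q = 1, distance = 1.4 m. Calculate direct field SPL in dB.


Given values:
  Lw = 107.3 dB, Q = 1, r = 1.4 m
Formula: SPL = Lw + 10 * log10(Q / (4 * pi * r^2))
Compute 4 * pi * r^2 = 4 * pi * 1.4^2 = 24.6301
Compute Q / denom = 1 / 24.6301 = 0.04060073
Compute 10 * log10(0.04060073) = -13.9147
SPL = 107.3 + (-13.9147) = 93.39

93.39 dB


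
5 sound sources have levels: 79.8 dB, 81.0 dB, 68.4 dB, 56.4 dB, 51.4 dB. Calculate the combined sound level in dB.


Formula: L_total = 10 * log10( sum(10^(Li/10)) )
  Source 1: 10^(79.8/10) = 95499258.6021
  Source 2: 10^(81.0/10) = 125892541.1794
  Source 3: 10^(68.4/10) = 6918309.7092
  Source 4: 10^(56.4/10) = 436515.8322
  Source 5: 10^(51.4/10) = 138038.4265
Sum of linear values = 228884663.7494
L_total = 10 * log10(228884663.7494) = 83.6

83.6 dB


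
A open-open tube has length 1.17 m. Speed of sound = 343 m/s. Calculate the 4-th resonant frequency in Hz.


Given values:
  Tube type: open-open, L = 1.17 m, c = 343 m/s, n = 4
Formula: f_n = n * c / (2 * L)
Compute 2 * L = 2 * 1.17 = 2.34
f = 4 * 343 / 2.34
f = 586.32

586.32 Hz


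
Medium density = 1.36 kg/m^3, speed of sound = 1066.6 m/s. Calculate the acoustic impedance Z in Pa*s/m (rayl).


Given values:
  rho = 1.36 kg/m^3
  c = 1066.6 m/s
Formula: Z = rho * c
Z = 1.36 * 1066.6
Z = 1450.58

1450.58 rayl


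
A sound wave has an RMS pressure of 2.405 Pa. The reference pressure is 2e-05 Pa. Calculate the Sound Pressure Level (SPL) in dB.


Given values:
  p = 2.405 Pa
  p_ref = 2e-05 Pa
Formula: SPL = 20 * log10(p / p_ref)
Compute ratio: p / p_ref = 2.405 / 2e-05 = 120250
Compute log10: log10(120250) = 5.080085
Multiply: SPL = 20 * 5.080085 = 101.6

101.6 dB


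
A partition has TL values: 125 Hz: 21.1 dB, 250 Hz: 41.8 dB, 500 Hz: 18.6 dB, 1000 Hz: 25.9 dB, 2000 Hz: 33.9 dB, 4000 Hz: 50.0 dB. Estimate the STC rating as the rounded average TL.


Given TL values at each frequency:
  125 Hz: 21.1 dB
  250 Hz: 41.8 dB
  500 Hz: 18.6 dB
  1000 Hz: 25.9 dB
  2000 Hz: 33.9 dB
  4000 Hz: 50.0 dB
Formula: STC ~ round(average of TL values)
Sum = 21.1 + 41.8 + 18.6 + 25.9 + 33.9 + 50.0 = 191.3
Average = 191.3 / 6 = 31.88
Rounded: 32

32


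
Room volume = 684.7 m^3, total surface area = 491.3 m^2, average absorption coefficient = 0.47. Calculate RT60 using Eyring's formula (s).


Given values:
  V = 684.7 m^3, S = 491.3 m^2, alpha = 0.47
Formula: RT60 = 0.161 * V / (-S * ln(1 - alpha))
Compute ln(1 - 0.47) = ln(0.53) = -0.634878
Denominator: -491.3 * -0.634878 = 311.9156
Numerator: 0.161 * 684.7 = 110.2367
RT60 = 110.2367 / 311.9156 = 0.353

0.353 s


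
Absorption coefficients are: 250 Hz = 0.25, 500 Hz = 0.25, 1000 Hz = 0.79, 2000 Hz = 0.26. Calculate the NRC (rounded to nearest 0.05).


Given values:
  a_250 = 0.25, a_500 = 0.25
  a_1000 = 0.79, a_2000 = 0.26
Formula: NRC = (a250 + a500 + a1000 + a2000) / 4
Sum = 0.25 + 0.25 + 0.79 + 0.26 = 1.55
NRC = 1.55 / 4 = 0.3875
Rounded to nearest 0.05: 0.4

0.4


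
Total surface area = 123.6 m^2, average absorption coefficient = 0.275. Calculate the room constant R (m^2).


Given values:
  S = 123.6 m^2, alpha = 0.275
Formula: R = S * alpha / (1 - alpha)
Numerator: 123.6 * 0.275 = 33.99
Denominator: 1 - 0.275 = 0.725
R = 33.99 / 0.725 = 46.88

46.88 m^2


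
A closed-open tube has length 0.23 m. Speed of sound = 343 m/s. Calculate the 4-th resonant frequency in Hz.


Given values:
  Tube type: closed-open, L = 0.23 m, c = 343 m/s, n = 4
Formula: f_n = (2n - 1) * c / (4 * L)
Compute 2n - 1 = 2*4 - 1 = 7
Compute 4 * L = 4 * 0.23 = 0.92
f = 7 * 343 / 0.92
f = 2609.78

2609.78 Hz


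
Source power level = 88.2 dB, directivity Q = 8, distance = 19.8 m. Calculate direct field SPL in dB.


Given values:
  Lw = 88.2 dB, Q = 8, r = 19.8 m
Formula: SPL = Lw + 10 * log10(Q / (4 * pi * r^2))
Compute 4 * pi * r^2 = 4 * pi * 19.8^2 = 4926.5199
Compute Q / denom = 8 / 4926.5199 = 0.00162386
Compute 10 * log10(0.00162386) = -27.8945
SPL = 88.2 + (-27.8945) = 60.31

60.31 dB


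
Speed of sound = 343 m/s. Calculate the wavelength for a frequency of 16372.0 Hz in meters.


Given values:
  c = 343 m/s, f = 16372.0 Hz
Formula: lambda = c / f
lambda = 343 / 16372.0
lambda = 0.021

0.021 m


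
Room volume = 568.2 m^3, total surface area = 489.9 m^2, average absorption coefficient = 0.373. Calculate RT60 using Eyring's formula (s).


Given values:
  V = 568.2 m^3, S = 489.9 m^2, alpha = 0.373
Formula: RT60 = 0.161 * V / (-S * ln(1 - alpha))
Compute ln(1 - 0.373) = ln(0.627) = -0.466809
Denominator: -489.9 * -0.466809 = 228.6897
Numerator: 0.161 * 568.2 = 91.4802
RT60 = 91.4802 / 228.6897 = 0.4

0.4 s


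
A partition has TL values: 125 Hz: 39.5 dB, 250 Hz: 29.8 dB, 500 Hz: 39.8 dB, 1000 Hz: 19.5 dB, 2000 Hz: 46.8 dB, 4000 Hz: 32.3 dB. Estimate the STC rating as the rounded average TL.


Given TL values at each frequency:
  125 Hz: 39.5 dB
  250 Hz: 29.8 dB
  500 Hz: 39.8 dB
  1000 Hz: 19.5 dB
  2000 Hz: 46.8 dB
  4000 Hz: 32.3 dB
Formula: STC ~ round(average of TL values)
Sum = 39.5 + 29.8 + 39.8 + 19.5 + 46.8 + 32.3 = 207.7
Average = 207.7 / 6 = 34.62
Rounded: 35

35


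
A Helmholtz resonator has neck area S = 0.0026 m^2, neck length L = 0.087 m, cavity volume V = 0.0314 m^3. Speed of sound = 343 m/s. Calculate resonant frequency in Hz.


Given values:
  S = 0.0026 m^2, L = 0.087 m, V = 0.0314 m^3, c = 343 m/s
Formula: f = (c / (2*pi)) * sqrt(S / (V * L))
Compute V * L = 0.0314 * 0.087 = 0.0027318
Compute S / (V * L) = 0.0026 / 0.0027318 = 0.9518
Compute sqrt(0.9518) = 0.975602
Compute c / (2*pi) = 343 / 6.283185 = 54.590148
f = 54.590148 * 0.975602 = 53.26

53.26 Hz


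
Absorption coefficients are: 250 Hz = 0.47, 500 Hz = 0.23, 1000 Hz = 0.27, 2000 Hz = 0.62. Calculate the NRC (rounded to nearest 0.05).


Given values:
  a_250 = 0.47, a_500 = 0.23
  a_1000 = 0.27, a_2000 = 0.62
Formula: NRC = (a250 + a500 + a1000 + a2000) / 4
Sum = 0.47 + 0.23 + 0.27 + 0.62 = 1.59
NRC = 1.59 / 4 = 0.3975
Rounded to nearest 0.05: 0.4

0.4


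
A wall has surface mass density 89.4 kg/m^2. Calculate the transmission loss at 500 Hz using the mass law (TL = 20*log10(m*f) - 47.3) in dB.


Given values:
  m = 89.4 kg/m^2, f = 500 Hz
Formula: TL = 20 * log10(m * f) - 47.3
Compute m * f = 89.4 * 500 = 44700.0
Compute log10(44700.0) = 4.650308
Compute 20 * 4.650308 = 93.0062
TL = 93.0062 - 47.3 = 45.71

45.71 dB


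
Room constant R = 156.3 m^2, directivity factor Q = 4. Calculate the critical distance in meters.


Given values:
  R = 156.3 m^2, Q = 4
Formula: d_c = 0.141 * sqrt(Q * R)
Compute Q * R = 4 * 156.3 = 625.2
Compute sqrt(625.2) = 25.004
d_c = 0.141 * 25.004 = 3.526

3.526 m


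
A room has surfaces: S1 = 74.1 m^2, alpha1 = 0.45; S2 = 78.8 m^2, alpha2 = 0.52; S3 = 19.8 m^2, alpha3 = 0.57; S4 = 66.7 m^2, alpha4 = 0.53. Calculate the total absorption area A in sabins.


Given surfaces:
  Surface 1: 74.1 * 0.45 = 33.345
  Surface 2: 78.8 * 0.52 = 40.976
  Surface 3: 19.8 * 0.57 = 11.286
  Surface 4: 66.7 * 0.53 = 35.351
Formula: A = sum(Si * alpha_i)
A = 33.345 + 40.976 + 11.286 + 35.351
A = 120.96

120.96 sabins


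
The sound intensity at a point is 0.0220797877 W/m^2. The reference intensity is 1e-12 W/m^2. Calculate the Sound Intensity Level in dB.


Given values:
  I = 0.0220797877 W/m^2
  I_ref = 1e-12 W/m^2
Formula: SIL = 10 * log10(I / I_ref)
Compute ratio: I / I_ref = 22079787700
Compute log10: log10(22079787700) = 10.343995
Multiply: SIL = 10 * 10.343995 = 103.44

103.44 dB


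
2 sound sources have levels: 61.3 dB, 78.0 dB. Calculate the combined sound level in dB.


Formula: L_total = 10 * log10( sum(10^(Li/10)) )
  Source 1: 10^(61.3/10) = 1348962.8826
  Source 2: 10^(78.0/10) = 63095734.448
Sum of linear values = 64444697.3306
L_total = 10 * log10(64444697.3306) = 78.09

78.09 dB


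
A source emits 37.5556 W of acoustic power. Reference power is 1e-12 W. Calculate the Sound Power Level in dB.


Given values:
  W = 37.5556 W
  W_ref = 1e-12 W
Formula: SWL = 10 * log10(W / W_ref)
Compute ratio: W / W_ref = 37555600000000
Compute log10: log10(37555600000000) = 13.574675
Multiply: SWL = 10 * 13.574675 = 135.75

135.75 dB


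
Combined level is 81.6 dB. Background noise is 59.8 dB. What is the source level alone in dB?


Given values:
  L_total = 81.6 dB, L_bg = 59.8 dB
Formula: L_source = 10 * log10(10^(L_total/10) - 10^(L_bg/10))
Convert to linear:
  10^(81.6/10) = 144543977.0746
  10^(59.8/10) = 954992.586
Difference: 144543977.0746 - 954992.586 = 143588984.4886
L_source = 10 * log10(143588984.4886) = 81.57

81.57 dB


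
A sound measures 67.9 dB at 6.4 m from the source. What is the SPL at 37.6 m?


Given values:
  SPL1 = 67.9 dB, r1 = 6.4 m, r2 = 37.6 m
Formula: SPL2 = SPL1 - 20 * log10(r2 / r1)
Compute ratio: r2 / r1 = 37.6 / 6.4 = 5.875
Compute log10: log10(5.875) = 0.769008
Compute drop: 20 * 0.769008 = 15.3802
SPL2 = 67.9 - 15.3802 = 52.52

52.52 dB


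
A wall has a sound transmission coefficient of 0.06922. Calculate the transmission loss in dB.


Given values:
  tau = 0.06922
Formula: TL = 10 * log10(1 / tau)
Compute 1 / tau = 1 / 0.06922 = 14.4467
Compute log10(14.4467) = 1.159769
TL = 10 * 1.159769 = 11.6

11.6 dB


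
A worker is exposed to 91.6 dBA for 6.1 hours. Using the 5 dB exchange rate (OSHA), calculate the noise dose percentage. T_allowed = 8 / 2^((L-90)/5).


Given values:
  L = 91.6 dBA, T = 6.1 hours
Formula: T_allowed = 8 / 2^((L - 90) / 5)
Compute exponent: (91.6 - 90) / 5 = 0.32
Compute 2^(0.32) = 1.248331
T_allowed = 8 / 1.248331 = 6.408557 hours
Dose = (T / T_allowed) * 100
Dose = (6.1 / 6.408557) * 100 = 95.19

95.19 %


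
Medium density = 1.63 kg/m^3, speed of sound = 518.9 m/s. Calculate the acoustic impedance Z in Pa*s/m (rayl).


Given values:
  rho = 1.63 kg/m^3
  c = 518.9 m/s
Formula: Z = rho * c
Z = 1.63 * 518.9
Z = 845.81

845.81 rayl


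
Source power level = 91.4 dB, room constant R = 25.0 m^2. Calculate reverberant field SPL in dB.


Given values:
  Lw = 91.4 dB, R = 25.0 m^2
Formula: SPL = Lw + 10 * log10(4 / R)
Compute 4 / R = 4 / 25.0 = 0.16
Compute 10 * log10(0.16) = -7.9588
SPL = 91.4 + (-7.9588) = 83.44

83.44 dB


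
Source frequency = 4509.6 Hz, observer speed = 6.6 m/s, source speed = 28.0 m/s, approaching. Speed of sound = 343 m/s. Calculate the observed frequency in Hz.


Given values:
  f_s = 4509.6 Hz, v_o = 6.6 m/s, v_s = 28.0 m/s
  Direction: approaching
Formula: f_o = f_s * (c + v_o) / (c - v_s)
Numerator: c + v_o = 343 + 6.6 = 349.6
Denominator: c - v_s = 343 - 28.0 = 315.0
f_o = 4509.6 * 349.6 / 315.0 = 5004.94

5004.94 Hz


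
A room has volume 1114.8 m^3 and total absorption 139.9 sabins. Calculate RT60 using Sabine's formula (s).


Given values:
  V = 1114.8 m^3
  A = 139.9 sabins
Formula: RT60 = 0.161 * V / A
Numerator: 0.161 * 1114.8 = 179.4828
RT60 = 179.4828 / 139.9 = 1.283

1.283 s


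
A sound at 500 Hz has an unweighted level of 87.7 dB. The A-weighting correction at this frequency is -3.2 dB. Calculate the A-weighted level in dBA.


Given values:
  SPL = 87.7 dB
  A-weighting at 500 Hz = -3.2 dB
Formula: L_A = SPL + A_weight
L_A = 87.7 + (-3.2)
L_A = 84.5

84.5 dBA


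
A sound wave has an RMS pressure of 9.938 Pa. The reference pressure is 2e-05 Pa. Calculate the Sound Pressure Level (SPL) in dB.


Given values:
  p = 9.938 Pa
  p_ref = 2e-05 Pa
Formula: SPL = 20 * log10(p / p_ref)
Compute ratio: p / p_ref = 9.938 / 2e-05 = 496900
Compute log10: log10(496900) = 5.696269
Multiply: SPL = 20 * 5.696269 = 113.93

113.93 dB


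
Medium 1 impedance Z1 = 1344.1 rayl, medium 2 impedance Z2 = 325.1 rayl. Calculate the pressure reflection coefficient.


Given values:
  Z1 = 1344.1 rayl, Z2 = 325.1 rayl
Formula: R = (Z2 - Z1) / (Z2 + Z1)
Numerator: Z2 - Z1 = 325.1 - 1344.1 = -1019.0
Denominator: Z2 + Z1 = 325.1 + 1344.1 = 1669.2
R = -1019.0 / 1669.2 = -0.6105

-0.6105


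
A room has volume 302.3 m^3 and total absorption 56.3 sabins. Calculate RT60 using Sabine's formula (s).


Given values:
  V = 302.3 m^3
  A = 56.3 sabins
Formula: RT60 = 0.161 * V / A
Numerator: 0.161 * 302.3 = 48.6703
RT60 = 48.6703 / 56.3 = 0.864

0.864 s


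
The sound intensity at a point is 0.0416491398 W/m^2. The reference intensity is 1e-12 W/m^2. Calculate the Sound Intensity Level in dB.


Given values:
  I = 0.0416491398 W/m^2
  I_ref = 1e-12 W/m^2
Formula: SIL = 10 * log10(I / I_ref)
Compute ratio: I / I_ref = 41649139800
Compute log10: log10(41649139800) = 10.619606
Multiply: SIL = 10 * 10.619606 = 106.2

106.2 dB


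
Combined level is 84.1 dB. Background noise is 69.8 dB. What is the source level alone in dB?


Given values:
  L_total = 84.1 dB, L_bg = 69.8 dB
Formula: L_source = 10 * log10(10^(L_total/10) - 10^(L_bg/10))
Convert to linear:
  10^(84.1/10) = 257039578.2769
  10^(69.8/10) = 9549925.8602
Difference: 257039578.2769 - 9549925.8602 = 247489652.4167
L_source = 10 * log10(247489652.4167) = 83.94

83.94 dB


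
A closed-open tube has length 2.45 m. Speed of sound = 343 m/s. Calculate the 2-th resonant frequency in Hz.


Given values:
  Tube type: closed-open, L = 2.45 m, c = 343 m/s, n = 2
Formula: f_n = (2n - 1) * c / (4 * L)
Compute 2n - 1 = 2*2 - 1 = 3
Compute 4 * L = 4 * 2.45 = 9.8
f = 3 * 343 / 9.8
f = 105.0

105.0 Hz


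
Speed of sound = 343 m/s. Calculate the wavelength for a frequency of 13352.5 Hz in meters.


Given values:
  c = 343 m/s, f = 13352.5 Hz
Formula: lambda = c / f
lambda = 343 / 13352.5
lambda = 0.0257

0.0257 m


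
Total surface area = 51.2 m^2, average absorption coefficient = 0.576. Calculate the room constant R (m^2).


Given values:
  S = 51.2 m^2, alpha = 0.576
Formula: R = S * alpha / (1 - alpha)
Numerator: 51.2 * 0.576 = 29.4912
Denominator: 1 - 0.576 = 0.424
R = 29.4912 / 0.424 = 69.55

69.55 m^2


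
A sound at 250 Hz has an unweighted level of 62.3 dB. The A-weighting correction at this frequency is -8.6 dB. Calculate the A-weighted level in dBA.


Given values:
  SPL = 62.3 dB
  A-weighting at 250 Hz = -8.6 dB
Formula: L_A = SPL + A_weight
L_A = 62.3 + (-8.6)
L_A = 53.7

53.7 dBA


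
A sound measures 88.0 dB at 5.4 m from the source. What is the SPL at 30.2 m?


Given values:
  SPL1 = 88.0 dB, r1 = 5.4 m, r2 = 30.2 m
Formula: SPL2 = SPL1 - 20 * log10(r2 / r1)
Compute ratio: r2 / r1 = 30.2 / 5.4 = 5.5926
Compute log10: log10(5.5926) = 0.747614
Compute drop: 20 * 0.747614 = 14.9523
SPL2 = 88.0 - 14.9523 = 73.05

73.05 dB


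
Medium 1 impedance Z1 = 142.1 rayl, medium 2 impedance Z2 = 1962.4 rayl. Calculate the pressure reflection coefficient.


Given values:
  Z1 = 142.1 rayl, Z2 = 1962.4 rayl
Formula: R = (Z2 - Z1) / (Z2 + Z1)
Numerator: Z2 - Z1 = 1962.4 - 142.1 = 1820.3
Denominator: Z2 + Z1 = 1962.4 + 142.1 = 2104.5
R = 1820.3 / 2104.5 = 0.865

0.865


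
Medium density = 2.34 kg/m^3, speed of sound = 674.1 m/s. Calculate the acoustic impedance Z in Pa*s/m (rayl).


Given values:
  rho = 2.34 kg/m^3
  c = 674.1 m/s
Formula: Z = rho * c
Z = 2.34 * 674.1
Z = 1577.39

1577.39 rayl


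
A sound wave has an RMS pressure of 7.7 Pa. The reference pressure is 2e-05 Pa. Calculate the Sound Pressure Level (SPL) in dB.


Given values:
  p = 7.7 Pa
  p_ref = 2e-05 Pa
Formula: SPL = 20 * log10(p / p_ref)
Compute ratio: p / p_ref = 7.7 / 2e-05 = 385000
Compute log10: log10(385000) = 5.585461
Multiply: SPL = 20 * 5.585461 = 111.71

111.71 dB


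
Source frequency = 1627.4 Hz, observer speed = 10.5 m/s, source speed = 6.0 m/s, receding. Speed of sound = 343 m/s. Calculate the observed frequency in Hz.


Given values:
  f_s = 1627.4 Hz, v_o = 10.5 m/s, v_s = 6.0 m/s
  Direction: receding
Formula: f_o = f_s * (c - v_o) / (c + v_s)
Numerator: c - v_o = 343 - 10.5 = 332.5
Denominator: c + v_s = 343 + 6.0 = 349.0
f_o = 1627.4 * 332.5 / 349.0 = 1550.46

1550.46 Hz


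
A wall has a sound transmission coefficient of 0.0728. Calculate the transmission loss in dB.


Given values:
  tau = 0.0728
Formula: TL = 10 * log10(1 / tau)
Compute 1 / tau = 1 / 0.0728 = 13.7363
Compute log10(13.7363) = 1.13787
TL = 10 * 1.13787 = 11.38

11.38 dB


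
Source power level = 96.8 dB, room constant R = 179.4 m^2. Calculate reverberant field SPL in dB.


Given values:
  Lw = 96.8 dB, R = 179.4 m^2
Formula: SPL = Lw + 10 * log10(4 / R)
Compute 4 / R = 4 / 179.4 = 0.022297
Compute 10 * log10(0.022297) = -16.5175
SPL = 96.8 + (-16.5175) = 80.28

80.28 dB


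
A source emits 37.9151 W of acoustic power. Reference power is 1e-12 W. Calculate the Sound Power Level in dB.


Given values:
  W = 37.9151 W
  W_ref = 1e-12 W
Formula: SWL = 10 * log10(W / W_ref)
Compute ratio: W / W_ref = 37915100000000
Compute log10: log10(37915100000000) = 13.578812
Multiply: SWL = 10 * 13.578812 = 135.79

135.79 dB


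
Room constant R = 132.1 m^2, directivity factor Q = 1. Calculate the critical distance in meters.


Given values:
  R = 132.1 m^2, Q = 1
Formula: d_c = 0.141 * sqrt(Q * R)
Compute Q * R = 1 * 132.1 = 132.1
Compute sqrt(132.1) = 11.4935
d_c = 0.141 * 11.4935 = 1.621

1.621 m


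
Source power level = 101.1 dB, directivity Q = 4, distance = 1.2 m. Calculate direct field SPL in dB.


Given values:
  Lw = 101.1 dB, Q = 4, r = 1.2 m
Formula: SPL = Lw + 10 * log10(Q / (4 * pi * r^2))
Compute 4 * pi * r^2 = 4 * pi * 1.2^2 = 18.0956
Compute Q / denom = 4 / 18.0956 = 0.22104821
Compute 10 * log10(0.22104821) = -6.5551
SPL = 101.1 + (-6.5551) = 94.54

94.54 dB


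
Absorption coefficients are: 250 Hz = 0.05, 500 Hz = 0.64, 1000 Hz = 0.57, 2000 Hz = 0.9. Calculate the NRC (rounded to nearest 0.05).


Given values:
  a_250 = 0.05, a_500 = 0.64
  a_1000 = 0.57, a_2000 = 0.9
Formula: NRC = (a250 + a500 + a1000 + a2000) / 4
Sum = 0.05 + 0.64 + 0.57 + 0.9 = 2.16
NRC = 2.16 / 4 = 0.54
Rounded to nearest 0.05: 0.55

0.55


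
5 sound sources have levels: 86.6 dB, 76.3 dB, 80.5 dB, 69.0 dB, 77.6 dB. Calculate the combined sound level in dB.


Formula: L_total = 10 * log10( sum(10^(Li/10)) )
  Source 1: 10^(86.6/10) = 457088189.6149
  Source 2: 10^(76.3/10) = 42657951.8802
  Source 3: 10^(80.5/10) = 112201845.4302
  Source 4: 10^(69.0/10) = 7943282.3472
  Source 5: 10^(77.6/10) = 57543993.7337
Sum of linear values = 677435263.0062
L_total = 10 * log10(677435263.0062) = 88.31

88.31 dB


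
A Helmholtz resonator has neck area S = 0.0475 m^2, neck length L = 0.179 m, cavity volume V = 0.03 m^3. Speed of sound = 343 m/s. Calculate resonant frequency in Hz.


Given values:
  S = 0.0475 m^2, L = 0.179 m, V = 0.03 m^3, c = 343 m/s
Formula: f = (c / (2*pi)) * sqrt(S / (V * L))
Compute V * L = 0.03 * 0.179 = 0.00537
Compute S / (V * L) = 0.0475 / 0.00537 = 8.8454
Compute sqrt(8.8454) = 2.974122
Compute c / (2*pi) = 343 / 6.283185 = 54.590148
f = 54.590148 * 2.974122 = 162.36

162.36 Hz


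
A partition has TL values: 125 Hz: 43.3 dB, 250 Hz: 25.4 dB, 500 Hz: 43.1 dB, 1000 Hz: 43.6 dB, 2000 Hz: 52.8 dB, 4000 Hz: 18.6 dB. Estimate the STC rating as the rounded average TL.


Given TL values at each frequency:
  125 Hz: 43.3 dB
  250 Hz: 25.4 dB
  500 Hz: 43.1 dB
  1000 Hz: 43.6 dB
  2000 Hz: 52.8 dB
  4000 Hz: 18.6 dB
Formula: STC ~ round(average of TL values)
Sum = 43.3 + 25.4 + 43.1 + 43.6 + 52.8 + 18.6 = 226.8
Average = 226.8 / 6 = 37.8
Rounded: 38

38


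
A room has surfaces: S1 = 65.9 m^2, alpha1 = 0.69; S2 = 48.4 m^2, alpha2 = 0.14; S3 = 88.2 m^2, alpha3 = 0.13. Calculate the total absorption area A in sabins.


Given surfaces:
  Surface 1: 65.9 * 0.69 = 45.471
  Surface 2: 48.4 * 0.14 = 6.776
  Surface 3: 88.2 * 0.13 = 11.466
Formula: A = sum(Si * alpha_i)
A = 45.471 + 6.776 + 11.466
A = 63.71

63.71 sabins


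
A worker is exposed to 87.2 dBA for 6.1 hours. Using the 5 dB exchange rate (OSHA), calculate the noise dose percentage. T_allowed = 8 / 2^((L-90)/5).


Given values:
  L = 87.2 dBA, T = 6.1 hours
Formula: T_allowed = 8 / 2^((L - 90) / 5)
Compute exponent: (87.2 - 90) / 5 = -0.56
Compute 2^(-0.56) = 0.678302
T_allowed = 8 / 0.678302 = 11.794157 hours
Dose = (T / T_allowed) * 100
Dose = (6.1 / 11.794157) * 100 = 51.72

51.72 %


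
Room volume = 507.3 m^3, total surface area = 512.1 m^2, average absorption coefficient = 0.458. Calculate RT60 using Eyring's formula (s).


Given values:
  V = 507.3 m^3, S = 512.1 m^2, alpha = 0.458
Formula: RT60 = 0.161 * V / (-S * ln(1 - alpha))
Compute ln(1 - 0.458) = ln(0.542) = -0.612489
Denominator: -512.1 * -0.612489 = 313.6556
Numerator: 0.161 * 507.3 = 81.6753
RT60 = 81.6753 / 313.6556 = 0.26

0.26 s


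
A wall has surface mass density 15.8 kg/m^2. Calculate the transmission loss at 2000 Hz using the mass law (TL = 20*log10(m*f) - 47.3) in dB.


Given values:
  m = 15.8 kg/m^2, f = 2000 Hz
Formula: TL = 20 * log10(m * f) - 47.3
Compute m * f = 15.8 * 2000 = 31600.0
Compute log10(31600.0) = 4.499687
Compute 20 * 4.499687 = 89.9937
TL = 89.9937 - 47.3 = 42.69

42.69 dB


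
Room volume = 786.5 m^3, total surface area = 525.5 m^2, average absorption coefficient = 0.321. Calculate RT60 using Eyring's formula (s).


Given values:
  V = 786.5 m^3, S = 525.5 m^2, alpha = 0.321
Formula: RT60 = 0.161 * V / (-S * ln(1 - alpha))
Compute ln(1 - 0.321) = ln(0.679) = -0.387134
Denominator: -525.5 * -0.387134 = 203.4389
Numerator: 0.161 * 786.5 = 126.6265
RT60 = 126.6265 / 203.4389 = 0.622

0.622 s


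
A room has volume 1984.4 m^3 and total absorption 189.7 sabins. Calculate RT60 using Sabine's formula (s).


Given values:
  V = 1984.4 m^3
  A = 189.7 sabins
Formula: RT60 = 0.161 * V / A
Numerator: 0.161 * 1984.4 = 319.4884
RT60 = 319.4884 / 189.7 = 1.684

1.684 s


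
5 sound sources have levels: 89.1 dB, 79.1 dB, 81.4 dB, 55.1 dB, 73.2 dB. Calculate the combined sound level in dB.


Formula: L_total = 10 * log10( sum(10^(Li/10)) )
  Source 1: 10^(89.1/10) = 812830516.1641
  Source 2: 10^(79.1/10) = 81283051.6164
  Source 3: 10^(81.4/10) = 138038426.4603
  Source 4: 10^(55.1/10) = 323593.6569
  Source 5: 10^(73.2/10) = 20892961.3085
Sum of linear values = 1053368549.2062
L_total = 10 * log10(1053368549.2062) = 90.23

90.23 dB


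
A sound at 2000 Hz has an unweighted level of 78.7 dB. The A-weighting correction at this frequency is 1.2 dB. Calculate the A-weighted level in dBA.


Given values:
  SPL = 78.7 dB
  A-weighting at 2000 Hz = 1.2 dB
Formula: L_A = SPL + A_weight
L_A = 78.7 + (1.2)
L_A = 79.9

79.9 dBA


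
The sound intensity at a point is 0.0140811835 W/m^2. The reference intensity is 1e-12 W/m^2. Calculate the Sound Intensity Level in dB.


Given values:
  I = 0.0140811835 W/m^2
  I_ref = 1e-12 W/m^2
Formula: SIL = 10 * log10(I / I_ref)
Compute ratio: I / I_ref = 14081183500
Compute log10: log10(14081183500) = 10.148639
Multiply: SIL = 10 * 10.148639 = 101.49

101.49 dB


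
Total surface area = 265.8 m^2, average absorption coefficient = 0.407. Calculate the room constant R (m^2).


Given values:
  S = 265.8 m^2, alpha = 0.407
Formula: R = S * alpha / (1 - alpha)
Numerator: 265.8 * 0.407 = 108.1806
Denominator: 1 - 0.407 = 0.593
R = 108.1806 / 0.593 = 182.43

182.43 m^2


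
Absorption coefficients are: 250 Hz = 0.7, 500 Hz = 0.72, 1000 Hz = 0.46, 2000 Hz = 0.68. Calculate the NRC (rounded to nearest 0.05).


Given values:
  a_250 = 0.7, a_500 = 0.72
  a_1000 = 0.46, a_2000 = 0.68
Formula: NRC = (a250 + a500 + a1000 + a2000) / 4
Sum = 0.7 + 0.72 + 0.46 + 0.68 = 2.56
NRC = 2.56 / 4 = 0.64
Rounded to nearest 0.05: 0.65

0.65


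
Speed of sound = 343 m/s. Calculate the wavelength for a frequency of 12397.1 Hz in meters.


Given values:
  c = 343 m/s, f = 12397.1 Hz
Formula: lambda = c / f
lambda = 343 / 12397.1
lambda = 0.0277

0.0277 m


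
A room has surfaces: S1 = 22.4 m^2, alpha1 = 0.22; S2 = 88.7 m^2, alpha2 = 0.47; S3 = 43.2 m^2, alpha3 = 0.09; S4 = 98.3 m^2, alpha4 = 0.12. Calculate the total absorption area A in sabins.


Given surfaces:
  Surface 1: 22.4 * 0.22 = 4.928
  Surface 2: 88.7 * 0.47 = 41.689
  Surface 3: 43.2 * 0.09 = 3.888
  Surface 4: 98.3 * 0.12 = 11.796
Formula: A = sum(Si * alpha_i)
A = 4.928 + 41.689 + 3.888 + 11.796
A = 62.3

62.3 sabins


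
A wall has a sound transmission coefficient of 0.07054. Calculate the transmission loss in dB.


Given values:
  tau = 0.07054
Formula: TL = 10 * log10(1 / tau)
Compute 1 / tau = 1 / 0.07054 = 14.1764
Compute log10(14.1764) = 1.151566
TL = 10 * 1.151566 = 11.52

11.52 dB


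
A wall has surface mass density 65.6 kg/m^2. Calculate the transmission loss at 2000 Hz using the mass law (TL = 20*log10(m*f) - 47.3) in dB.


Given values:
  m = 65.6 kg/m^2, f = 2000 Hz
Formula: TL = 20 * log10(m * f) - 47.3
Compute m * f = 65.6 * 2000 = 131200.0
Compute log10(131200.0) = 5.117934
Compute 20 * 5.117934 = 102.3587
TL = 102.3587 - 47.3 = 55.06

55.06 dB


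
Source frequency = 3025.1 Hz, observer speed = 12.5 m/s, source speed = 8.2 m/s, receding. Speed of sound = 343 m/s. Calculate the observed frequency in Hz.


Given values:
  f_s = 3025.1 Hz, v_o = 12.5 m/s, v_s = 8.2 m/s
  Direction: receding
Formula: f_o = f_s * (c - v_o) / (c + v_s)
Numerator: c - v_o = 343 - 12.5 = 330.5
Denominator: c + v_s = 343 + 8.2 = 351.2
f_o = 3025.1 * 330.5 / 351.2 = 2846.8

2846.8 Hz


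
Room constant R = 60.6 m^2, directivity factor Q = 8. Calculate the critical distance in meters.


Given values:
  R = 60.6 m^2, Q = 8
Formula: d_c = 0.141 * sqrt(Q * R)
Compute Q * R = 8 * 60.6 = 484.8
Compute sqrt(484.8) = 22.0182
d_c = 0.141 * 22.0182 = 3.105

3.105 m


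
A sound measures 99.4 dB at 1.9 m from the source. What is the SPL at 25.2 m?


Given values:
  SPL1 = 99.4 dB, r1 = 1.9 m, r2 = 25.2 m
Formula: SPL2 = SPL1 - 20 * log10(r2 / r1)
Compute ratio: r2 / r1 = 25.2 / 1.9 = 13.2632
Compute log10: log10(13.2632) = 1.122648
Compute drop: 20 * 1.122648 = 22.453
SPL2 = 99.4 - 22.453 = 76.95

76.95 dB


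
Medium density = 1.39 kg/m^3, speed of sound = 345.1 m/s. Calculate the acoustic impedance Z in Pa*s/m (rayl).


Given values:
  rho = 1.39 kg/m^3
  c = 345.1 m/s
Formula: Z = rho * c
Z = 1.39 * 345.1
Z = 479.69

479.69 rayl


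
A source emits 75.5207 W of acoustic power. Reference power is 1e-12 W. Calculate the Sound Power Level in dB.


Given values:
  W = 75.5207 W
  W_ref = 1e-12 W
Formula: SWL = 10 * log10(W / W_ref)
Compute ratio: W / W_ref = 75520700000000
Compute log10: log10(75520700000000) = 13.878066
Multiply: SWL = 10 * 13.878066 = 138.78

138.78 dB


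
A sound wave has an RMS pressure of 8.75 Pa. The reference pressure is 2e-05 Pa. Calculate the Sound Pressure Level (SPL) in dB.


Given values:
  p = 8.75 Pa
  p_ref = 2e-05 Pa
Formula: SPL = 20 * log10(p / p_ref)
Compute ratio: p / p_ref = 8.75 / 2e-05 = 437500
Compute log10: log10(437500) = 5.640978
Multiply: SPL = 20 * 5.640978 = 112.82

112.82 dB


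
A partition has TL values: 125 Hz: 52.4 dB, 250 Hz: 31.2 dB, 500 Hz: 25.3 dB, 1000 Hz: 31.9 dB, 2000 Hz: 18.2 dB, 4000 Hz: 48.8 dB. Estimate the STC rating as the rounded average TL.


Given TL values at each frequency:
  125 Hz: 52.4 dB
  250 Hz: 31.2 dB
  500 Hz: 25.3 dB
  1000 Hz: 31.9 dB
  2000 Hz: 18.2 dB
  4000 Hz: 48.8 dB
Formula: STC ~ round(average of TL values)
Sum = 52.4 + 31.2 + 25.3 + 31.9 + 18.2 + 48.8 = 207.8
Average = 207.8 / 6 = 34.63
Rounded: 35

35


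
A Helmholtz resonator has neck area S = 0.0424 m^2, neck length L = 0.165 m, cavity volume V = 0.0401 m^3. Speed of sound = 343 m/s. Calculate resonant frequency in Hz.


Given values:
  S = 0.0424 m^2, L = 0.165 m, V = 0.0401 m^3, c = 343 m/s
Formula: f = (c / (2*pi)) * sqrt(S / (V * L))
Compute V * L = 0.0401 * 0.165 = 0.0066165
Compute S / (V * L) = 0.0424 / 0.0066165 = 6.4082
Compute sqrt(6.4082) = 2.531442
Compute c / (2*pi) = 343 / 6.283185 = 54.590148
f = 54.590148 * 2.531442 = 138.19

138.19 Hz


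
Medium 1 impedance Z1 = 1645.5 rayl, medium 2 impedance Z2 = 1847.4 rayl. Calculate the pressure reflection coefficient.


Given values:
  Z1 = 1645.5 rayl, Z2 = 1847.4 rayl
Formula: R = (Z2 - Z1) / (Z2 + Z1)
Numerator: Z2 - Z1 = 1847.4 - 1645.5 = 201.9
Denominator: Z2 + Z1 = 1847.4 + 1645.5 = 3492.9
R = 201.9 / 3492.9 = 0.0578

0.0578


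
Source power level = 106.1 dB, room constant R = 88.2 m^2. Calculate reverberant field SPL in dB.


Given values:
  Lw = 106.1 dB, R = 88.2 m^2
Formula: SPL = Lw + 10 * log10(4 / R)
Compute 4 / R = 4 / 88.2 = 0.045351
Compute 10 * log10(0.045351) = -13.4341
SPL = 106.1 + (-13.4341) = 92.67

92.67 dB


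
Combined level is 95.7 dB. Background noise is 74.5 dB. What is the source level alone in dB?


Given values:
  L_total = 95.7 dB, L_bg = 74.5 dB
Formula: L_source = 10 * log10(10^(L_total/10) - 10^(L_bg/10))
Convert to linear:
  10^(95.7/10) = 3715352290.9717
  10^(74.5/10) = 28183829.3126
Difference: 3715352290.9717 - 28183829.3126 = 3687168461.6591
L_source = 10 * log10(3687168461.6591) = 95.67

95.67 dB


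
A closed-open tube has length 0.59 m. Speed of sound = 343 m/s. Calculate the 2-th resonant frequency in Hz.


Given values:
  Tube type: closed-open, L = 0.59 m, c = 343 m/s, n = 2
Formula: f_n = (2n - 1) * c / (4 * L)
Compute 2n - 1 = 2*2 - 1 = 3
Compute 4 * L = 4 * 0.59 = 2.36
f = 3 * 343 / 2.36
f = 436.02

436.02 Hz


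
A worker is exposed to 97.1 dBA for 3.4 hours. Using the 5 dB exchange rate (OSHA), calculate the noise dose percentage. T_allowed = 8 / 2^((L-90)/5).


Given values:
  L = 97.1 dBA, T = 3.4 hours
Formula: T_allowed = 8 / 2^((L - 90) / 5)
Compute exponent: (97.1 - 90) / 5 = 1.42
Compute 2^(1.42) = 2.675855
T_allowed = 8 / 2.675855 = 2.989699 hours
Dose = (T / T_allowed) * 100
Dose = (3.4 / 2.989699) * 100 = 113.72

113.72 %


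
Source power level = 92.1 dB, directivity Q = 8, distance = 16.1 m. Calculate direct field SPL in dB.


Given values:
  Lw = 92.1 dB, Q = 8, r = 16.1 m
Formula: SPL = Lw + 10 * log10(Q / (4 * pi * r^2))
Compute 4 * pi * r^2 = 4 * pi * 16.1^2 = 3257.3289
Compute Q / denom = 8 / 3257.3289 = 0.002456
Compute 10 * log10(0.002456) = -26.0977
SPL = 92.1 + (-26.0977) = 66.0

66.0 dB


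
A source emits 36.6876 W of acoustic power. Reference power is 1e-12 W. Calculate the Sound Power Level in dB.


Given values:
  W = 36.6876 W
  W_ref = 1e-12 W
Formula: SWL = 10 * log10(W / W_ref)
Compute ratio: W / W_ref = 36687600000000
Compute log10: log10(36687600000000) = 13.564519
Multiply: SWL = 10 * 13.564519 = 135.65

135.65 dB


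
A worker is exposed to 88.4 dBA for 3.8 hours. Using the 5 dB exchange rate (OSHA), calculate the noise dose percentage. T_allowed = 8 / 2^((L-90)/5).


Given values:
  L = 88.4 dBA, T = 3.8 hours
Formula: T_allowed = 8 / 2^((L - 90) / 5)
Compute exponent: (88.4 - 90) / 5 = -0.32
Compute 2^(-0.32) = 0.80107
T_allowed = 8 / 0.80107 = 9.986643 hours
Dose = (T / T_allowed) * 100
Dose = (3.8 / 9.986643) * 100 = 38.05

38.05 %


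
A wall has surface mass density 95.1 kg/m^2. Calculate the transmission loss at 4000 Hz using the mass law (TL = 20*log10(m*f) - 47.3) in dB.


Given values:
  m = 95.1 kg/m^2, f = 4000 Hz
Formula: TL = 20 * log10(m * f) - 47.3
Compute m * f = 95.1 * 4000 = 380400.0
Compute log10(380400.0) = 5.580241
Compute 20 * 5.580241 = 111.6048
TL = 111.6048 - 47.3 = 64.3

64.3 dB


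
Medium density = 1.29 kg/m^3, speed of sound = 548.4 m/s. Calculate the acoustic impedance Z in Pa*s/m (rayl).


Given values:
  rho = 1.29 kg/m^3
  c = 548.4 m/s
Formula: Z = rho * c
Z = 1.29 * 548.4
Z = 707.44

707.44 rayl


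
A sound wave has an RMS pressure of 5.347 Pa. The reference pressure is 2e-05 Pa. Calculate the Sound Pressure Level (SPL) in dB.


Given values:
  p = 5.347 Pa
  p_ref = 2e-05 Pa
Formula: SPL = 20 * log10(p / p_ref)
Compute ratio: p / p_ref = 5.347 / 2e-05 = 267350
Compute log10: log10(267350) = 5.42708
Multiply: SPL = 20 * 5.42708 = 108.54

108.54 dB


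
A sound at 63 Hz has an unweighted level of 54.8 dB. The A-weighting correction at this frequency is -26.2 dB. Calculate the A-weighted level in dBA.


Given values:
  SPL = 54.8 dB
  A-weighting at 63 Hz = -26.2 dB
Formula: L_A = SPL + A_weight
L_A = 54.8 + (-26.2)
L_A = 28.6

28.6 dBA


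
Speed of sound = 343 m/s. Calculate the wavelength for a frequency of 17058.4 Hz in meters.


Given values:
  c = 343 m/s, f = 17058.4 Hz
Formula: lambda = c / f
lambda = 343 / 17058.4
lambda = 0.0201

0.0201 m


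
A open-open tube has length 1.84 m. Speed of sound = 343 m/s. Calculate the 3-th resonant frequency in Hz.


Given values:
  Tube type: open-open, L = 1.84 m, c = 343 m/s, n = 3
Formula: f_n = n * c / (2 * L)
Compute 2 * L = 2 * 1.84 = 3.68
f = 3 * 343 / 3.68
f = 279.62

279.62 Hz


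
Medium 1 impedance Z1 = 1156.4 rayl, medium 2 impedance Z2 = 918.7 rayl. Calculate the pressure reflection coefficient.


Given values:
  Z1 = 1156.4 rayl, Z2 = 918.7 rayl
Formula: R = (Z2 - Z1) / (Z2 + Z1)
Numerator: Z2 - Z1 = 918.7 - 1156.4 = -237.7
Denominator: Z2 + Z1 = 918.7 + 1156.4 = 2075.1
R = -237.7 / 2075.1 = -0.1145

-0.1145


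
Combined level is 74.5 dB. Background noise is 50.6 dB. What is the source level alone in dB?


Given values:
  L_total = 74.5 dB, L_bg = 50.6 dB
Formula: L_source = 10 * log10(10^(L_total/10) - 10^(L_bg/10))
Convert to linear:
  10^(74.5/10) = 28183829.3126
  10^(50.6/10) = 114815.3621
Difference: 28183829.3126 - 114815.3621 = 28069013.9505
L_source = 10 * log10(28069013.9505) = 74.48

74.48 dB


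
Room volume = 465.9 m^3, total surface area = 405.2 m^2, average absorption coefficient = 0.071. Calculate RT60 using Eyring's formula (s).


Given values:
  V = 465.9 m^3, S = 405.2 m^2, alpha = 0.071
Formula: RT60 = 0.161 * V / (-S * ln(1 - alpha))
Compute ln(1 - 0.071) = ln(0.929) = -0.073647
Denominator: -405.2 * -0.073647 = 29.8418
Numerator: 0.161 * 465.9 = 75.0099
RT60 = 75.0099 / 29.8418 = 2.514

2.514 s


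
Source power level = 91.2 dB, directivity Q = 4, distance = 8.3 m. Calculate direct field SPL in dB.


Given values:
  Lw = 91.2 dB, Q = 4, r = 8.3 m
Formula: SPL = Lw + 10 * log10(Q / (4 * pi * r^2))
Compute 4 * pi * r^2 = 4 * pi * 8.3^2 = 865.6973
Compute Q / denom = 4 / 865.6973 = 0.00462055
Compute 10 * log10(0.00462055) = -23.3531
SPL = 91.2 + (-23.3531) = 67.85

67.85 dB
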